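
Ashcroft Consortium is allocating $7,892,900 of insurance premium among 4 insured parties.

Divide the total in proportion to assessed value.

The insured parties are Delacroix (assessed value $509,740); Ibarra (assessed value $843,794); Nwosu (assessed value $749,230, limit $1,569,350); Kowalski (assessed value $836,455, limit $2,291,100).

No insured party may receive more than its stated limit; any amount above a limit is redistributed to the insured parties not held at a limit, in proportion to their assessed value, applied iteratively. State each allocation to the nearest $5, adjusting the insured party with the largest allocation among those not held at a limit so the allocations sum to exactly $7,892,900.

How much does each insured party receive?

Assessed value total: 2,939,219.
Pro-rata shares before constraints: Delacroix 1,368,842.15; Ibarra 2,265,901.81; Nwosu 2,011,962.18; Kowalski 2,246,193.86.
Capped: Nwosu ($1,569,350); remaining pool $6,323,550 reallocated over remaining assessed value 2,189,989.
Capped: Kowalski ($2,291,100); remaining pool $4,032,450 reallocated over remaining assessed value 1,353,534.
Remaining shares: Delacroix 1,518,617.98 → $1,518,620; Ibarra 2,513,832.02 → $2,513,830.

Delacroix: $1,518,620; Ibarra: $2,513,830; Nwosu: $1,569,350; Kowalski: $2,291,100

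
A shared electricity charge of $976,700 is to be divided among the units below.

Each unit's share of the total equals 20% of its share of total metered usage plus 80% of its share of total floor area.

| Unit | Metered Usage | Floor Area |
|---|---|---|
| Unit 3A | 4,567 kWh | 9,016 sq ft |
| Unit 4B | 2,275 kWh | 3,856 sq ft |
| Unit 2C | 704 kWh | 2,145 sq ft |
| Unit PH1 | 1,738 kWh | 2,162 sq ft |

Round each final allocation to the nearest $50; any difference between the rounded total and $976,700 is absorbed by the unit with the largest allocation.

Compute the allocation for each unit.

Unit 3A: $506,200; Unit 4B: $223,250; Unit 2C: $112,350; Unit PH1: $134,900

Metered usage total 9,284; floor area total 17,179.
Combined weights (20% metered usage + 80% floor area): Unit 3A 0.5182; Unit 4B 0.2286; Unit 2C 0.1151; Unit PH1 0.1381.
Pro-rata amounts: Unit 3A 506,170.65; Unit 4B 223,251.28; Unit 2C 112,374.49; Unit PH1 134,903.58.
At nearest $50: Unit 3A $506,150; Unit 4B $223,250; Unit 2C $112,350; Unit PH1 $134,900. Sum = $976,650.
Difference $976,700 − $976,650 = +$50 applied to largest allocation (Unit 3A): Unit 3A becomes $506,200.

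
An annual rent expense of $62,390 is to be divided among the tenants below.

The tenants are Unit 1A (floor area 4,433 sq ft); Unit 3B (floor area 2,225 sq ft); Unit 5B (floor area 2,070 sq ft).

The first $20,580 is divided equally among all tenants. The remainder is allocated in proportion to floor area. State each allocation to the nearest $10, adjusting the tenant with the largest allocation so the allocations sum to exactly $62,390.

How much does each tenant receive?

Unit 1A: $28,090 | Unit 3B: $17,520 | Unit 5B: $16,780

$20,580 shared equally gives $6,860 per tenant.
Remainder $41,810 by floor area (total 8,728): Unit 1A 21,235.53 → $21,240; Unit 3B 10,658.48 → $10,660; Unit 5B 9,915.98 → $9,920.
Rounding difference −$10 on remainder applied to Unit 1A.
Totals: Unit 1A $6,860 + $21,230 = $28,090; Unit 3B $6,860 + $10,660 = $17,520; Unit 5B $6,860 + $9,920 = $16,780.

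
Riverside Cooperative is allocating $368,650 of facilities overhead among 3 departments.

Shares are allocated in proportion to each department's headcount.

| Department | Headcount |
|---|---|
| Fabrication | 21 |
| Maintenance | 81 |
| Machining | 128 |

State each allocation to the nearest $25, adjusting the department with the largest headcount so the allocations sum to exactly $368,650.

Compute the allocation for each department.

Sum of headcount: 230.
Raw shares: Fabrication 21/230 × $368,650 = 33,659.35; Maintenance 81/230 × $368,650 = 129,828.91; Machining 128/230 × $368,650 = 205,161.74.
Rounded to nearest $25: Fabrication $33,650; Maintenance $129,825; Machining $205,150. Sum = $368,625.
Difference $368,650 − $368,625 = +$25 applied to largest headcount (Machining): Machining becomes $205,175.

Fabrication: $33,650 · Maintenance: $129,825 · Machining: $205,175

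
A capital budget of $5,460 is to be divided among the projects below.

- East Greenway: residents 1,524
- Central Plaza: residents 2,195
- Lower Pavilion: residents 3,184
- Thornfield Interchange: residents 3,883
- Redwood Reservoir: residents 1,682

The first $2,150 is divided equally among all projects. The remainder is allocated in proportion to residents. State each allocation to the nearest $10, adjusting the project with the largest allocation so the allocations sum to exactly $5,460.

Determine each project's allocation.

East Greenway: $830; Central Plaza: $1,010; Lower Pavilion: $1,280; Thornfield Interchange: $1,460; Redwood Reservoir: $880

$2,150 shared equally gives $430 per project.
Remainder $3,310 by residents (total 12,468): East Greenway 404.59 → $400; Central Plaza 582.73 → $580; Lower Pavilion 845.29 → $850; Thornfield Interchange 1,030.86 → $1,030; Redwood Reservoir 446.54 → $450.
Totals: East Greenway $430 + $400 = $830; Central Plaza $430 + $580 = $1,010; Lower Pavilion $430 + $850 = $1,280; Thornfield Interchange $430 + $1,030 = $1,460; Redwood Reservoir $430 + $450 = $880.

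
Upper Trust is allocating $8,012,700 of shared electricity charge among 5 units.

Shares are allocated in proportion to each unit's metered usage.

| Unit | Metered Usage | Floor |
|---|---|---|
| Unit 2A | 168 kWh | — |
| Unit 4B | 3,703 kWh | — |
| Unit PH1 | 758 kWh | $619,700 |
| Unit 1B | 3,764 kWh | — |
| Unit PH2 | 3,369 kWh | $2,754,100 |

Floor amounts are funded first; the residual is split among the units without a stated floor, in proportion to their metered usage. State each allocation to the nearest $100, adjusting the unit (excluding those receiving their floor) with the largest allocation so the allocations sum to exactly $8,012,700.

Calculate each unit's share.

Unit 2A: $102,100 | Unit 4B: $2,249,900 | Unit PH1: $619,700 | Unit 1B: $2,286,900 | Unit PH2: $2,754,100

Guaranteed amounts: Unit PH1 $619,700; Unit PH2 $2,754,100. Residual $4,638,900.
Residual split over remaining metered usage 7,635: Unit 2A 102,074.03 → $102,100; Unit 4B 2,249,881.69 → $2,249,900; Unit 1B 2,286,944.28 → $2,286,900.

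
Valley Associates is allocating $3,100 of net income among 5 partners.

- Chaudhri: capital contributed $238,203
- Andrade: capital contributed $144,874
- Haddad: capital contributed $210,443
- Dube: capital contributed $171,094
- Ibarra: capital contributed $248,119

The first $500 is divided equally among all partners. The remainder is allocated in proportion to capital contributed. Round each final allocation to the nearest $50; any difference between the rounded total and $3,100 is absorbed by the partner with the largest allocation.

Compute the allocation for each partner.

Chaudhri: $700; Andrade: $450; Haddad: $650; Dube: $550; Ibarra: $750

Equal tier: $500 ÷ 5 = $100 apiece.
Remainder $2,600 by capital contributed (total 1,012,733): Chaudhri 611.54 → $600; Andrade 371.94 → $350; Haddad 540.27 → $550; Dube 439.25 → $450; Ibarra 637.00 → $650.
Totals: Chaudhri $100 + $600 = $700; Andrade $100 + $350 = $450; Haddad $100 + $550 = $650; Dube $100 + $450 = $550; Ibarra $100 + $650 = $750.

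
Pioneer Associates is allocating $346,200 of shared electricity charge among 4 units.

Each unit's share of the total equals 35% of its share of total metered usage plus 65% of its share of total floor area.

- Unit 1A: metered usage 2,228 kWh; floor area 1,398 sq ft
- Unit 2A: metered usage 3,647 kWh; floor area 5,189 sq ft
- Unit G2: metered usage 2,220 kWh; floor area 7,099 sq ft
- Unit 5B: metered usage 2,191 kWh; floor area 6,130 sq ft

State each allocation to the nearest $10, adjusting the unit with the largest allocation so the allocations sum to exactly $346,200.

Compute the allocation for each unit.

Unit 1A: $42,120 · Unit 2A: $101,890 · Unit G2: $106,770 · Unit 5B: $95,420

Totals — metered usage 10,286, floor area 19,816.
Blended shares (35% metered usage + 65% floor area): Unit 1A 0.1217; Unit 2A 0.2943; Unit G2 0.3084; Unit 5B 0.2756.
Proportional shares: Unit 1A 42,121.69; Unit 2A 101,888.14; Unit G2 106,767.86; Unit 5B 95,422.30.
Rounded to nearest $10: Unit 1A $42,120; Unit 2A $101,890; Unit G2 $106,770; Unit 5B $95,420. Sum = $346,200.
Rounded total matches; no reconciliation needed.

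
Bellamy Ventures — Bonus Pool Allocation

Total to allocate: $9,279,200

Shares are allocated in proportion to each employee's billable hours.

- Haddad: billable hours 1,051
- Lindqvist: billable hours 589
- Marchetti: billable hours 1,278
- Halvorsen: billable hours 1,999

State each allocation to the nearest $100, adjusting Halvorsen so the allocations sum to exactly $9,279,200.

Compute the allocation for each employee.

Sum of billable hours: 4,917.
Unrounded shares: Haddad 1,051/4,917 × $9,279,200 = 1,983,412.49; Lindqvist 589/4,917 × $9,279,200 = 1,111,541.35; Marchetti 1,278/4,917 × $9,279,200 = 2,411,799.39; Halvorsen 1,999/4,917 × $9,279,200 = 3,772,446.78.
At nearest $100: Haddad $1,983,400; Lindqvist $1,111,500; Marchetti $2,411,800; Halvorsen $3,772,400. Sum = $9,279,100.
Difference $9,279,200 − $9,279,100 = +$100 applied to Halvorsen: Halvorsen becomes $3,772,500.

Haddad: $1,983,400 · Lindqvist: $1,111,500 · Marchetti: $2,411,800 · Halvorsen: $3,772,500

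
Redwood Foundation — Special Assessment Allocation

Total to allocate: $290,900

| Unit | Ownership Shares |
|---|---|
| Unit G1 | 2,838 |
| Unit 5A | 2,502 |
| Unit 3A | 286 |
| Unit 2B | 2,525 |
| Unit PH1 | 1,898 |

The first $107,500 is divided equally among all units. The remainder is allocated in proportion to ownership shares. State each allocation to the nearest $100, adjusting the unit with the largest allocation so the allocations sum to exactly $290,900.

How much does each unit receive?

Unit G1: $73,300 · Unit 5A: $67,200 · Unit 3A: $26,700 · Unit 2B: $67,600 · Unit PH1: $56,100

$107,500 shared equally gives $21,500 per unit.
Remainder $183,400 by ownership shares (total 10,049): Unit G1 51,795.12 → $51,800; Unit 5A 45,662.93 → $45,700; Unit 3A 5,219.66 → $5,200; Unit 2B 46,082.69 → $46,100; Unit PH1 34,639.59 → $34,600.
Totals: Unit G1 $21,500 + $51,800 = $73,300; Unit 5A $21,500 + $45,700 = $67,200; Unit 3A $21,500 + $5,200 = $26,700; Unit 2B $21,500 + $46,100 = $67,600; Unit PH1 $21,500 + $34,600 = $56,100.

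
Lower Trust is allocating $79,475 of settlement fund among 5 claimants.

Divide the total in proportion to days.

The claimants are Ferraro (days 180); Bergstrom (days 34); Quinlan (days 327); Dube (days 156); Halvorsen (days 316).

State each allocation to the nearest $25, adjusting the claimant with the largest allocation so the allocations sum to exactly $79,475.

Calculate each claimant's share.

Ferraro: $14,125 · Bergstrom: $2,675 · Quinlan: $25,625 · Dube: $12,250 · Halvorsen: $24,800

Total days = 1,013.
Unrounded shares: Ferraro 180/1,013 × $79,475 = 14,121.92; Bergstrom 34/1,013 × $79,475 = 2,667.47; Quinlan 327/1,013 × $79,475 = 25,654.81; Dube 156/1,013 × $79,475 = 12,238.99; Halvorsen 316/1,013 × $79,475 = 24,791.81.
After rounding ($25): Ferraro $14,125; Bergstrom $2,675; Quinlan $25,650; Dube $12,250; Halvorsen $24,800. Sum = $79,500.
Difference $79,475 − $79,500 = −$25 applied to largest allocation (Quinlan): Quinlan becomes $25,625.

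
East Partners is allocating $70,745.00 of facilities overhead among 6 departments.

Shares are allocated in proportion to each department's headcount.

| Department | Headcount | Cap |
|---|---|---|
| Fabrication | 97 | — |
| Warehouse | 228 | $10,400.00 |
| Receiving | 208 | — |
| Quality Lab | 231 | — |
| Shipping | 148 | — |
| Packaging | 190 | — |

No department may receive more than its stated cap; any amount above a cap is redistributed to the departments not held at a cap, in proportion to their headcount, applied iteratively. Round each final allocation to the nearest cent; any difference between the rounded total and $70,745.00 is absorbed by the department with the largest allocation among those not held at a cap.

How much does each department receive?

Headcount total: 1,102.
Pro-rata shares before constraints: Fabrication 6,227.1007; Warehouse 14,636.8966; Receiving 13,352.9583; Quality Lab 14,829.4873; Shipping 9,501.1434; Packaging 12,197.4138.
Capped: Warehouse ($10,400.00); remaining pool $60,345.00 reallocated over remaining headcount 874.
Redistributed shares: Fabrication 6,697.3284 → $6,697.33; Receiving 14,361.2815 → $14,361.28; Quality Lab 15,949.3078 → $15,949.31; Shipping 10,218.6041 → $10,218.60; Packaging 13,118.4783 → $13,118.48.

Fabrication: $6,697.33 | Warehouse: $10,400.00 | Receiving: $14,361.28 | Quality Lab: $15,949.31 | Shipping: $10,218.60 | Packaging: $13,118.48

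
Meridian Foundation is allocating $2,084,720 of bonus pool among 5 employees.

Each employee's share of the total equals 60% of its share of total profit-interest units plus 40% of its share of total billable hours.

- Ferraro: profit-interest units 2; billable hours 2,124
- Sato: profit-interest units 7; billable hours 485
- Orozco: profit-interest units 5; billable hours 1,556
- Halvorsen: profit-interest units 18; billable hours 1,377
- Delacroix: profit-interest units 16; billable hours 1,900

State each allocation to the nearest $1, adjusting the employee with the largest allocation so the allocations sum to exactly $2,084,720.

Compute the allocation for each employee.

Profit-interest units total 48; billable hours total 7,442.
Composite weights (60% profit-interest units + 40% billable hours): Ferraro 0.1392; Sato 0.1136; Orozco 0.1461; Halvorsen 0.2990; Delacroix 0.3021.
Pro-rata amounts: Ferraro 290,115.60; Sato 236,758.03; Orozco 304,647.29; Halvorsen 623,357.05; Delacroix 629,842.04.
At nearest $1: Ferraro $290,116; Sato $236,758; Orozco $304,647; Halvorsen $623,357; Delacroix $629,842. Sum = $2,084,720.
No rounding difference to absorb.

Ferraro: $290,116 · Sato: $236,758 · Orozco: $304,647 · Halvorsen: $623,357 · Delacroix: $629,842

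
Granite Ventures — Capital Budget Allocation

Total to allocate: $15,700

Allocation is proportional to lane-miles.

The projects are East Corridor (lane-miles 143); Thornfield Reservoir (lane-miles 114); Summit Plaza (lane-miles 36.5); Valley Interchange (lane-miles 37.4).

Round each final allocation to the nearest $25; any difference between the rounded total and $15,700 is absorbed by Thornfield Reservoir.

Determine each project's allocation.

Lane-miles total: 330.9.
Unrounded shares: East Corridor 143/330.9 × $15,700 = 6,784.83; Thornfield Reservoir 114/330.9 × $15,700 = 5,408.88; Summit Plaza 36.5/330.9 × $15,700 = 1,731.79; Valley Interchange 37.4/330.9 × $15,700 = 1,774.49.
At nearest $25: East Corridor $6,775; Thornfield Reservoir $5,400; Summit Plaza $1,725; Valley Interchange $1,775. Sum = $15,675.
Difference $15,700 − $15,675 = +$25 applied to Thornfield Reservoir: Thornfield Reservoir becomes $5,425.

East Corridor: $6,775 · Thornfield Reservoir: $5,425 · Summit Plaza: $1,725 · Valley Interchange: $1,775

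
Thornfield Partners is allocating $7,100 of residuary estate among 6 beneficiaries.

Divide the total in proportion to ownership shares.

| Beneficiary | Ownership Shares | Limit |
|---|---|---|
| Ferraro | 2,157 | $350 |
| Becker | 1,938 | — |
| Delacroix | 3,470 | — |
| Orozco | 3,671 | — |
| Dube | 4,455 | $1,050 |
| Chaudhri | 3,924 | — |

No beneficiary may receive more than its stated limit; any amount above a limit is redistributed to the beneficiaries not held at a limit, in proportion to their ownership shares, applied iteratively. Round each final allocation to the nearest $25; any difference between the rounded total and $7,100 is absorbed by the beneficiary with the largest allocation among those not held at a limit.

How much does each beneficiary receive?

Total ownership shares = 19,615.
Pro-rata shares before constraints: Ferraro 780.76; Becker 701.49; Delacroix 1,256.03; Orozco 1,328.78; Dube 1,612.57; Chaudhri 1,420.36.
Held at cap: Ferraro ($350), Dube ($1,050); remaining pool $5,700 reallocated over remaining ownership shares 13,003.
Remaining shares: Becker 849.54 → $850; Delacroix 1,521.11 → $1,525; Orozco 1,609.22 → $1,600; Chaudhri 1,720.13 → $1,725.

Ferraro: $350 · Becker: $850 · Delacroix: $1,525 · Orozco: $1,600 · Dube: $1,050 · Chaudhri: $1,725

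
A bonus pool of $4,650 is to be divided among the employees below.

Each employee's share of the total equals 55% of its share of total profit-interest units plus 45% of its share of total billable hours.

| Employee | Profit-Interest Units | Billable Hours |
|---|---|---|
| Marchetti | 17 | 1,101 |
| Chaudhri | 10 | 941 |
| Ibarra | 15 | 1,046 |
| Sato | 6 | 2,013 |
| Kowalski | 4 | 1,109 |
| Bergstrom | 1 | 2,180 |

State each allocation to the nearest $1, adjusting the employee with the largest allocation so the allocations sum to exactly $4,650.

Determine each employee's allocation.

Profit-interest units total 53; billable hours total 8,390.
Blended shares (55% profit-interest units + 45% billable hours): Marchetti 0.2355; Chaudhri 0.1542; Ibarra 0.2118; Sato 0.1702; Kowalski 0.1010; Bergstrom 0.1273.
Unrounded shares: Marchetti 1,094.92; Chaudhri 717.24; Ibarra 984.70; Sato 791.58; Kowalski 469.61; Bergstrom 591.96.
After rounding ($1): Marchetti $1,095; Chaudhri $717; Ibarra $985; Sato $792; Kowalski $470; Bergstrom $592. Sum = $4,651.
Difference $4,650 − $4,651 = −$1 applied to largest allocation (Marchetti): Marchetti becomes $1,094.

Marchetti: $1,094 | Chaudhri: $717 | Ibarra: $985 | Sato: $792 | Kowalski: $470 | Bergstrom: $592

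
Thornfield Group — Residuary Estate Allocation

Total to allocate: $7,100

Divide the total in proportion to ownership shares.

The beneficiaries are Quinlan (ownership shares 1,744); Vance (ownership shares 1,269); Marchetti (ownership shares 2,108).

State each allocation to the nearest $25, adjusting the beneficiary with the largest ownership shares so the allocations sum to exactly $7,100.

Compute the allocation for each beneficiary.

Ownership shares total: 1,744 + 1,269 + 2,108 = 5,121.
Pro-rata amounts: Quinlan 2,417.97; Vance 1,759.40; Marchetti 2,922.63.
Rounded to nearest $25: Quinlan $2,425; Vance $1,750; Marchetti $2,925. Sum = $7,100.
No rounding difference to absorb.

Quinlan: $2,425; Vance: $1,750; Marchetti: $2,925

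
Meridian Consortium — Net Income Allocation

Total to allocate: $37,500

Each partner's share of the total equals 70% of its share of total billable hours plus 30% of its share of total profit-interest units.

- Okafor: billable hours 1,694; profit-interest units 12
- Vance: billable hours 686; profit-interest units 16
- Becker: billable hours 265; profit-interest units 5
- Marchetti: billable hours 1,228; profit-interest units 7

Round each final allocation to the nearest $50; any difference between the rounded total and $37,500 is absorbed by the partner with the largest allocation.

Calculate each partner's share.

Totals — billable hours 3,873, profit-interest units 40.
Composite weights (70% billable hours + 30% profit-interest units): Okafor 0.3962; Vance 0.2440; Becker 0.0854; Marchetti 0.2744.
Raw shares: Okafor 14,856.41; Vance 9,149.50; Becker 3,202.34; Marchetti 10,291.76.
Rounded to nearest $50: Okafor $14,850; Vance $9,150; Becker $3,200; Marchetti $10,300. Sum = $37,500.
No rounding difference to absorb.

Okafor: $14,850; Vance: $9,150; Becker: $3,200; Marchetti: $10,300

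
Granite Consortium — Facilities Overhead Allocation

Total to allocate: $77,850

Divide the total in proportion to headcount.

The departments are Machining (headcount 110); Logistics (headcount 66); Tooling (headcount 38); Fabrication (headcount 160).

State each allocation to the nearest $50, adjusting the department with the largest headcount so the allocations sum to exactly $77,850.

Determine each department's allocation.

Sum of headcount: 110 + 66 + 38 + 160 = 374.
Unrounded shares: Machining 22,897.06; Logistics 13,738.24; Tooling 7,909.89; Fabrication 33,304.81.
After rounding ($50): Machining $22,900; Logistics $13,750; Tooling $7,900; Fabrication $33,300. Sum = $77,850.
Sum already equals the total — no adjustment.

Machining: $22,900; Logistics: $13,750; Tooling: $7,900; Fabrication: $33,300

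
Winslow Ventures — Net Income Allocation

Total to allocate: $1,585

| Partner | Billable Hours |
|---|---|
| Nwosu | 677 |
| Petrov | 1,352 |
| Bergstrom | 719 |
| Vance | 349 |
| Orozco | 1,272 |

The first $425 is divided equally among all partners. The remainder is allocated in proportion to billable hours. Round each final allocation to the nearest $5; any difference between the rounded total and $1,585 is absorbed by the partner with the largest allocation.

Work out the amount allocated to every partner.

Equal tier: $425 ÷ 5 = $85 apiece.
Remainder $1,160 by billable hours (total 4,369): Nwosu 179.75 → $180; Petrov 358.97 → $360; Bergstrom 190.90 → $190; Vance 92.66 → $95; Orozco 337.72 → $340.
Rounding difference −$5 on remainder applied to Petrov.
Totals: Nwosu $85 + $180 = $265; Petrov $85 + $355 = $440; Bergstrom $85 + $190 = $275; Vance $85 + $95 = $180; Orozco $85 + $340 = $425.

Nwosu: $265; Petrov: $440; Bergstrom: $275; Vance: $180; Orozco: $425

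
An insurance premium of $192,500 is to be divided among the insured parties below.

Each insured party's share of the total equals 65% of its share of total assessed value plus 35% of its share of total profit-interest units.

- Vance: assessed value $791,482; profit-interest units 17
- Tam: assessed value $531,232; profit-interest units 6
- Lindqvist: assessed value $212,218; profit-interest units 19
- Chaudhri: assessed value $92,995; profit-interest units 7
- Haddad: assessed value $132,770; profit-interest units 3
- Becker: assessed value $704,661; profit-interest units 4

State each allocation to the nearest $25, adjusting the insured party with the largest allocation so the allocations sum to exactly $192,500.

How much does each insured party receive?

Vance: $60,625; Tam: $34,175; Lindqvist: $33,625; Chaudhri: $13,150; Haddad: $10,350; Becker: $40,575

Assessed value total 2,465,358; profit-interest units total 56.
Blended shares (65% assessed value + 35% profit-interest units): Vance 0.3149; Tam 0.1776; Lindqvist 0.1747; Chaudhri 0.0683; Haddad 0.0538; Becker 0.2108.
Pro-rata amounts: Vance 60,623.43; Tam 34,180.52; Lindqvist 33,630.13; Chaudhri 13,141.68; Haddad 10,347.89; Becker 40,576.36.
After rounding ($25): Vance $60,625; Tam $34,175; Lindqvist $33,625; Chaudhri $13,150; Haddad $10,350; Becker $40,575. Sum = $192,500.
Rounded total matches; no reconciliation needed.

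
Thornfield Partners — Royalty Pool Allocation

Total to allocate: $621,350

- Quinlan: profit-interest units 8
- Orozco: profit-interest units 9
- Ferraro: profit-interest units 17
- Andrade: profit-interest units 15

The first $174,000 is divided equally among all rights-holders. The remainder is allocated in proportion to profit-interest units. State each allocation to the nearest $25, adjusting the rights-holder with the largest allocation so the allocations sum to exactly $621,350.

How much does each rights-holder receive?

$174,000 shared equally gives $43,500 per rights-holder.
Remainder $447,350 by profit-interest units (total 49): Quinlan 73,036.73 → $73,025; Orozco 82,166.33 → $82,175; Ferraro 155,203.06 → $155,200; Andrade 136,943.88 → $136,950.
Totals: Quinlan $43,500 + $73,025 = $116,525; Orozco $43,500 + $82,175 = $125,675; Ferraro $43,500 + $155,200 = $198,700; Andrade $43,500 + $136,950 = $180,450.

Quinlan: $116,525; Orozco: $125,675; Ferraro: $198,700; Andrade: $180,450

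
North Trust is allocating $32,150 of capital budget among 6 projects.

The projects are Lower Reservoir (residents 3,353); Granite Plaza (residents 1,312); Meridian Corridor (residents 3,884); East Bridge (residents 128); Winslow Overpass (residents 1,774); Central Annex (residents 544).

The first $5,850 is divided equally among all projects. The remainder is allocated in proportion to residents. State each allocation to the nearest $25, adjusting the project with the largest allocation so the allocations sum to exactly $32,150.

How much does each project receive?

Lower Reservoir: $9,000 · Granite Plaza: $4,125 · Meridian Corridor: $10,250 · East Bridge: $1,275 · Winslow Overpass: $5,225 · Central Annex: $2,275

$5,850 shared equally gives $975 per project.
Remainder $26,300 by residents (total 10,995): Lower Reservoir 8,020.36 → $8,025; Granite Plaza 3,138.30 → $3,150; Meridian Corridor 9,290.51 → $9,300; East Bridge 306.18 → $300; Winslow Overpass 4,243.40 → $4,250; Central Annex 1,301.25 → $1,300.
Rounding difference −$25 on remainder applied to Meridian Corridor.
Totals: Lower Reservoir $975 + $8,025 = $9,000; Granite Plaza $975 + $3,150 = $4,125; Meridian Corridor $975 + $9,275 = $10,250; East Bridge $975 + $300 = $1,275; Winslow Overpass $975 + $4,250 = $5,225; Central Annex $975 + $1,300 = $2,275.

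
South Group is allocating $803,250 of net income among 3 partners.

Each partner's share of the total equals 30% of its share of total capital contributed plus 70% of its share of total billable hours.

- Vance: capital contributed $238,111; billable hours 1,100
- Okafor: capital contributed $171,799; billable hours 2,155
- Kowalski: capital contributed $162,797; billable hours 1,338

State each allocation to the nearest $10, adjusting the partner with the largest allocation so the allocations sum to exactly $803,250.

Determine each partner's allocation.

Vance: $234,850 · Okafor: $336,100 · Kowalski: $232,300

Capital contributed total 572,707; billable hours total 4,593.
Blended shares (30% capital contributed + 70% billable hours): Vance 0.2924; Okafor 0.4184; Kowalski 0.2892.
Proportional shares: Vance 234,850.74; Okafor 336,102.06; Kowalski 232,297.20.
Rounded to nearest $10: Vance $234,850; Okafor $336,100; Kowalski $232,300. Sum = $803,250.
Rounded total matches; no reconciliation needed.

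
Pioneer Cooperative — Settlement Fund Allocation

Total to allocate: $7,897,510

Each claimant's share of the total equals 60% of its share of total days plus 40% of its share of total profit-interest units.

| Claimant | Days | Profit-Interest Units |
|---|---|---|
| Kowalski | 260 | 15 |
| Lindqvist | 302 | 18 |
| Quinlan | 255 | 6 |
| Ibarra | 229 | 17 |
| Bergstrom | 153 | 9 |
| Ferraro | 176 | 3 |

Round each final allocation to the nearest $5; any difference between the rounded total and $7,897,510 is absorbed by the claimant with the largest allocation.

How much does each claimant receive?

Days total 1,375; profit-interest units total 68.
Composite weights (60% days + 40% profit-interest units): Kowalski 0.2017; Lindqvist 0.2377; Quinlan 0.1466; Ibarra 0.1999; Bergstrom 0.1197; Ferraro 0.0944.
Pro-rata amounts: Kowalski 1,592,847.52; Lindqvist 1,876,955.17; Quinlan 1,157,513.12; Ibarra 1,578,927.64; Bergstrom 945,369.96; Ferraro 745,896.59.
After rounding ($5): Kowalski $1,592,850; Lindqvist $1,876,955; Quinlan $1,157,515; Ibarra $1,578,930; Bergstrom $945,370; Ferraro $745,895. Sum = $7,897,515.
Difference $7,897,510 − $7,897,515 = −$5 applied to largest allocation (Lindqvist): Lindqvist becomes $1,876,950.

Kowalski: $1,592,850 · Lindqvist: $1,876,950 · Quinlan: $1,157,515 · Ibarra: $1,578,930 · Bergstrom: $945,370 · Ferraro: $745,895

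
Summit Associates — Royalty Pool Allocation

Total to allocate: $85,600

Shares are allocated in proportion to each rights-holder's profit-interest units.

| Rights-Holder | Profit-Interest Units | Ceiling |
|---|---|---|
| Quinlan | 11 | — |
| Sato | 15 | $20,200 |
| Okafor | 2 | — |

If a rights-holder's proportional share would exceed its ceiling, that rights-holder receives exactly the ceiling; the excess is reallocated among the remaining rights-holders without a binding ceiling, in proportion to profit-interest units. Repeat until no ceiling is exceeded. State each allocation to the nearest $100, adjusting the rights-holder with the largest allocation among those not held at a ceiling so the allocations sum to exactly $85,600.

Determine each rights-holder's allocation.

Quinlan: $55,300; Sato: $20,200; Okafor: $10,100

Total profit-interest units = 28.
Pro-rata shares before constraints: Quinlan 33,628.57; Sato 45,857.14; Okafor 6,114.29.
Cap binds for Sato ($20,200); remaining pool $65,400 reallocated over remaining profit-interest units 13.
Shares after redistribution: Quinlan 55,338.46 → $55,300; Okafor 10,061.54 → $10,100.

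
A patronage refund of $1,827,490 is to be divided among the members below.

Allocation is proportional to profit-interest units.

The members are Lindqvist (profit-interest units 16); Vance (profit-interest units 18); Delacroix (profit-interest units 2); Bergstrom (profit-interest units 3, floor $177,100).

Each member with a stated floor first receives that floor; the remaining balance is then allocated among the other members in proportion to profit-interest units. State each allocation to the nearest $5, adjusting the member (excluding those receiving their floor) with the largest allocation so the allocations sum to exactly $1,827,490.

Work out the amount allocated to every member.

Guaranteed amounts: Bergstrom $177,100. Residual $1,650,390.
Residual split over remaining profit-interest units 36: Lindqvist 733,506.67 → $733,505; Vance 825,195.00 → $825,195; Delacroix 91,688.33 → $91,690.

Lindqvist: $733,505 | Vance: $825,195 | Delacroix: $91,690 | Bergstrom: $177,100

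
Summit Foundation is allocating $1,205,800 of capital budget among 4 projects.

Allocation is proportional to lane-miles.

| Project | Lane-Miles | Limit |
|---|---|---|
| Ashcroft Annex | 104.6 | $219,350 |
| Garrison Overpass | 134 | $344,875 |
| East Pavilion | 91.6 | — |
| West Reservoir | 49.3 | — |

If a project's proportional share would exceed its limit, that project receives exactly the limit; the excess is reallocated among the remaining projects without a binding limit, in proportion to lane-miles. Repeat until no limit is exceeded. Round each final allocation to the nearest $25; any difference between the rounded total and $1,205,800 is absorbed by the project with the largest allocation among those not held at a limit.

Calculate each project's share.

Ashcroft Annex: $219,350; Garrison Overpass: $344,875; East Pavilion: $417,100; West Reservoir: $224,475

Lane-miles total: 379.5.
Proportional shares (ignoring caps): Ashcroft Annex 332,349.62; Garrison Overpass 425,763.37; East Pavilion 291,044.22; West Reservoir 156,642.79.
Capped: Ashcroft Annex ($219,350), Garrison Overpass ($344,875); remaining pool $641,575 reallocated over remaining lane-miles 140.9.
Remaining shares: East Pavilion 417,092.05 → $417,100; West Reservoir 224,482.95 → $224,475.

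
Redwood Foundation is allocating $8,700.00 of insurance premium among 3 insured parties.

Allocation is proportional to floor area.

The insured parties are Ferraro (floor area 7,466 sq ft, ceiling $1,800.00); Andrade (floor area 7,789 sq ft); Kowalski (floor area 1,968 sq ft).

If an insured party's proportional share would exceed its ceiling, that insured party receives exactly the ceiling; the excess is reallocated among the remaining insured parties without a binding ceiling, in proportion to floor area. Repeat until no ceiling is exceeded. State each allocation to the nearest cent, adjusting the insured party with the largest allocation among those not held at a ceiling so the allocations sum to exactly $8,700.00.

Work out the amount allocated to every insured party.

Ferraro: $1,800.00; Andrade: $5,508.26; Kowalski: $1,391.74

Sum of floor area: 17,223.
Proportional shares (ignoring caps): Ferraro 3,771.3639; Andrade 3,934.5236; Kowalski 994.1125.
Cap binds for Ferraro ($1,800.00); remaining pool $6,900.00 reallocated over remaining floor area 9,757.
Redistributed shares: Andrade 5,508.2607 → $5,508.26; Kowalski 1,391.7393 → $1,391.74.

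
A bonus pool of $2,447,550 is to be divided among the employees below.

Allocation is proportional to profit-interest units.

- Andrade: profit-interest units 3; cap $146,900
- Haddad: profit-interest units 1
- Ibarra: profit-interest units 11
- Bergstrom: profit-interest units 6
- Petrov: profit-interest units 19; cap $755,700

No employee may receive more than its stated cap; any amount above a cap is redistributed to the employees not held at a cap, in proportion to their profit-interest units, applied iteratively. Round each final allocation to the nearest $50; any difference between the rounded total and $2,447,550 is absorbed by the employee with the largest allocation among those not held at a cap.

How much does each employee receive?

Andrade: $146,900 | Haddad: $85,850 | Ibarra: $944,100 | Bergstrom: $515,000 | Petrov: $755,700

Profit-interest units total: 40.
Pro-rata shares before constraints: Andrade 183,566.25; Haddad 61,188.75; Ibarra 673,076.25; Bergstrom 367,132.50; Petrov 1,162,586.25.
Held at cap: Andrade ($146,900), Petrov ($755,700); balance $1,544,950 reallocated over remaining profit-interest units 18.
Redistributed shares: Haddad 85,830.56 → $85,850; Ibarra 944,136.11 → $944,150; Bergstrom 514,983.33 → $515,000.
Rounding difference −$50 applied to Ibarra → $944,100.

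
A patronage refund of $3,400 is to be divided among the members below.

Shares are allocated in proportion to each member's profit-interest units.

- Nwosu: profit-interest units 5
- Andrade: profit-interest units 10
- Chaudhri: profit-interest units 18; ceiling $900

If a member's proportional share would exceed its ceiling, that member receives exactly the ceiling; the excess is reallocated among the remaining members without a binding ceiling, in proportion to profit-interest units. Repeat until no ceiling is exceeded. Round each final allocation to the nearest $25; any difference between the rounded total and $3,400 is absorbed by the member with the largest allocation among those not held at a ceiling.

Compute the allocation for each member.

Nwosu: $825 | Andrade: $1,675 | Chaudhri: $900

Profit-interest units total: 33.
Unconstrained shares: Nwosu 515.15; Andrade 1,030.30; Chaudhri 1,854.55.
Cap binds for Chaudhri ($900); remaining pool $2,500 reallocated over remaining profit-interest units 15.
Shares after redistribution: Nwosu 833.33 → $825; Andrade 1,666.67 → $1,675.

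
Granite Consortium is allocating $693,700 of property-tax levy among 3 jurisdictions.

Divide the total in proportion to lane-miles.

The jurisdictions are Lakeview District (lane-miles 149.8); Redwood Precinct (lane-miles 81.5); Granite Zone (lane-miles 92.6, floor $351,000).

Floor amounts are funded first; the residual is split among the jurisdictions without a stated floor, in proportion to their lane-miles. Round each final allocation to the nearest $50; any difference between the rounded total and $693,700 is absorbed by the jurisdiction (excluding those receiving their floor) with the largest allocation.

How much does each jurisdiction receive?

Guaranteed amounts: Granite Zone $351,000. Balance $342,700.
Balance split over remaining lane-miles 231.3: Lakeview District 221,947.51 → $221,950; Redwood Precinct 120,752.49 → $120,750.

Lakeview District: $221,950 · Redwood Precinct: $120,750 · Granite Zone: $351,000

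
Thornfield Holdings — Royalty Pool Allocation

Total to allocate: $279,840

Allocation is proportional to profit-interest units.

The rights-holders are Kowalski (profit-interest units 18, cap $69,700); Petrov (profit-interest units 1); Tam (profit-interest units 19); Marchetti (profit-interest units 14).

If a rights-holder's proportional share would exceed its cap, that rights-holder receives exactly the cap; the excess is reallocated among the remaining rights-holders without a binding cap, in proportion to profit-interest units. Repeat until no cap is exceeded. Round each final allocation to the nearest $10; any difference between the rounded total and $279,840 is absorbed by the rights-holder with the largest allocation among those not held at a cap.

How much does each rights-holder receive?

Total profit-interest units = 52.
Proportional shares (ignoring caps): Kowalski 96,867.69; Petrov 5,381.54; Tam 102,249.23; Marchetti 75,341.54.
Cap binds for Kowalski ($69,700); residual $210,140 reallocated over remaining profit-interest units 34.
Shares after redistribution: Petrov 6,180.59 → $6,180; Tam 117,431.18 → $117,430; Marchetti 86,528.24 → $86,530.

Kowalski: $69,700 | Petrov: $6,180 | Tam: $117,430 | Marchetti: $86,530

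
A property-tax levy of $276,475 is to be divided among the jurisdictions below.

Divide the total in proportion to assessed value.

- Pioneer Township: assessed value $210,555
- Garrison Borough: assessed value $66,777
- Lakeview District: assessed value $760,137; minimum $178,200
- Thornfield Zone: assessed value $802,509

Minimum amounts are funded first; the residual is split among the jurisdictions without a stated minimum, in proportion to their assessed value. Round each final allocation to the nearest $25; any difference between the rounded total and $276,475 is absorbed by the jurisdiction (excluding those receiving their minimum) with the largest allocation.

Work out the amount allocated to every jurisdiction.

Fund the minimums — Lakeview District $178,200. Residual $98,275.
Residual split over remaining assessed value 1,079,841: Pioneer Township 19,162.35 → $19,150; Garrison Borough 6,077.29 → $6,075; Thornfield Zone 73,035.36 → $73,025.
Rounding difference +$25 applied to Thornfield Zone → $73,050.

Pioneer Township: $19,150 | Garrison Borough: $6,075 | Lakeview District: $178,200 | Thornfield Zone: $73,050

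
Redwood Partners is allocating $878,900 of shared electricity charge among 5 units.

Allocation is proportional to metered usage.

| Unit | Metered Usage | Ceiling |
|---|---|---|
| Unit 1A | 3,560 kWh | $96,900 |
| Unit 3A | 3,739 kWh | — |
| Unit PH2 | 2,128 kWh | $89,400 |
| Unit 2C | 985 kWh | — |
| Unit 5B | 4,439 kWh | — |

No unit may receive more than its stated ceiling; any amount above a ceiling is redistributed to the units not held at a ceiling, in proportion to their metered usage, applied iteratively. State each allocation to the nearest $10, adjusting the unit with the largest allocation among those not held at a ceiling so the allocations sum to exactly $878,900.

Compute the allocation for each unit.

Unit 1A: $96,900 · Unit 3A: $282,620 · Unit PH2: $89,400 · Unit 2C: $74,450 · Unit 5B: $335,530

Sum of metered usage: 14,851.
Unconstrained shares: Unit 1A 210,685.07; Unit 3A 221,278.51; Unit PH2 125,937.59; Unit 2C 58,293.48; Unit 5B 262,705.35.
Cap binds for Unit 1A ($96,900), Unit PH2 ($89,400); balance $692,600 reallocated over remaining metered usage 9,163.
Remaining shares: Unit 3A 282,618.29 → $282,620; Unit 2C 74,452.80 → $74,450; Unit 5B 335,528.91 → $335,530.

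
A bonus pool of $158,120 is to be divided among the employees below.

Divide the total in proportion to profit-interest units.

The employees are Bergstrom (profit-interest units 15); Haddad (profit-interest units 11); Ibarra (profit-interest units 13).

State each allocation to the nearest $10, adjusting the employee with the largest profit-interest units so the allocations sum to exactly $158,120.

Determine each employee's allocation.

Bergstrom: $60,810 · Haddad: $44,600 · Ibarra: $52,710

Combined profit-interest units = 15 + 11 + 13 = 39.
Raw shares: Bergstrom 60,815.38; Haddad 44,597.95; Ibarra 52,706.67.
After rounding ($10): Bergstrom $60,820; Haddad $44,600; Ibarra $52,710. Sum = $158,130.
Difference $158,120 − $158,130 = −$10 applied to largest profit-interest units (Bergstrom): Bergstrom becomes $60,810.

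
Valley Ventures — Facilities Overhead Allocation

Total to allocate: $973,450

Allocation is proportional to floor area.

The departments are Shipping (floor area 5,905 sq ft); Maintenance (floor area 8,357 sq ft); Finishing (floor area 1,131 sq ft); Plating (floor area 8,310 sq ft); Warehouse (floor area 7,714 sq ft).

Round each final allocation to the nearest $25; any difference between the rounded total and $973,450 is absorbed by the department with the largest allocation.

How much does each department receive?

Sum of floor area: 31,417.
Proportional shares: Shipping 5,905/31,417 × $973,450 = 182,965.35; Maintenance 8,357/31,417 × $973,450 = 258,940.12; Finishing 1,131/31,417 × $973,450 = 35,043.83; Plating 8,310/31,417 × $973,450 = 257,483.83; Warehouse 7,714/31,417 × $973,450 = 239,016.88.
Rounded to nearest $25: Shipping $182,975; Maintenance $258,950; Finishing $35,050; Plating $257,475; Warehouse $239,025. Sum = $973,475.
Difference $973,450 − $973,475 = −$25 applied to largest allocation (Maintenance): Maintenance becomes $258,925.

Shipping: $182,975; Maintenance: $258,925; Finishing: $35,050; Plating: $257,475; Warehouse: $239,025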